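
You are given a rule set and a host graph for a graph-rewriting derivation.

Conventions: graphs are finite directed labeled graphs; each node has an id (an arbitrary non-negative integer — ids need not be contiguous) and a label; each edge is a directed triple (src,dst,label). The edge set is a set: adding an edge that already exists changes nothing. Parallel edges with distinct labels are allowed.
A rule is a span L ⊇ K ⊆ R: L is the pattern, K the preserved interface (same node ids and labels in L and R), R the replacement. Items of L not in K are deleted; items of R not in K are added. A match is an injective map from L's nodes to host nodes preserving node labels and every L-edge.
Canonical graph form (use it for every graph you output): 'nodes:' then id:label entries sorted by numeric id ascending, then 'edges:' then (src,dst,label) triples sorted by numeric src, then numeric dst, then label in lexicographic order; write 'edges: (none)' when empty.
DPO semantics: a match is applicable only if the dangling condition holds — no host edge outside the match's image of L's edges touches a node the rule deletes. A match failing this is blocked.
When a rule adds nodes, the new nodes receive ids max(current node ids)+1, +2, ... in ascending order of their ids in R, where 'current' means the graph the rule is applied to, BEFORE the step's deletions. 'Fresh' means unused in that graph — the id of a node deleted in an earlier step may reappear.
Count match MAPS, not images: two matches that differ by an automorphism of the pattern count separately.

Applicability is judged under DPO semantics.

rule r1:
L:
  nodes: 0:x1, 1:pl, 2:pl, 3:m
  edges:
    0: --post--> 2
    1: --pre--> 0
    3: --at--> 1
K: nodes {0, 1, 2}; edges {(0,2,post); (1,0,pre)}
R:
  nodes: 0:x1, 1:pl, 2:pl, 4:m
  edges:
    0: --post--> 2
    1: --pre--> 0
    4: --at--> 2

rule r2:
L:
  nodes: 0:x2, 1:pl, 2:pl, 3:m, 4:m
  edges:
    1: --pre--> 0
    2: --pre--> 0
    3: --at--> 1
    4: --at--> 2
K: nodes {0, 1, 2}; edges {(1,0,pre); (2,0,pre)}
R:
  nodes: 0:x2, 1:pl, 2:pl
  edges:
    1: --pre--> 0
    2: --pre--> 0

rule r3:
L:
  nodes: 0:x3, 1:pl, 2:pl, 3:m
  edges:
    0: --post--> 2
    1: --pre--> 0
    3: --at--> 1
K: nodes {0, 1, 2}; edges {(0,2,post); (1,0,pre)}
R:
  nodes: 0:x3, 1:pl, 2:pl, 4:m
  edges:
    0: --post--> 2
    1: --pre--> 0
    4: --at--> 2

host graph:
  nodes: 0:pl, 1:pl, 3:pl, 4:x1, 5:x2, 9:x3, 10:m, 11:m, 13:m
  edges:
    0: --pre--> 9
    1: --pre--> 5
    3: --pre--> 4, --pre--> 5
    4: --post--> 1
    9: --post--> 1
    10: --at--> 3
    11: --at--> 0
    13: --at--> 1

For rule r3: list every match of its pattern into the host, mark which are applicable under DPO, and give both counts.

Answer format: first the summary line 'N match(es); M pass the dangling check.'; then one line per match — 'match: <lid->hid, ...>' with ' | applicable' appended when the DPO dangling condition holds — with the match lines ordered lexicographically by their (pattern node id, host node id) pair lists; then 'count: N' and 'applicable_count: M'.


1 match(es); 1 pass the dangling check.
match: 0->9, 1->0, 2->1, 3->11 | applicable
count: 1
applicable_count: 1


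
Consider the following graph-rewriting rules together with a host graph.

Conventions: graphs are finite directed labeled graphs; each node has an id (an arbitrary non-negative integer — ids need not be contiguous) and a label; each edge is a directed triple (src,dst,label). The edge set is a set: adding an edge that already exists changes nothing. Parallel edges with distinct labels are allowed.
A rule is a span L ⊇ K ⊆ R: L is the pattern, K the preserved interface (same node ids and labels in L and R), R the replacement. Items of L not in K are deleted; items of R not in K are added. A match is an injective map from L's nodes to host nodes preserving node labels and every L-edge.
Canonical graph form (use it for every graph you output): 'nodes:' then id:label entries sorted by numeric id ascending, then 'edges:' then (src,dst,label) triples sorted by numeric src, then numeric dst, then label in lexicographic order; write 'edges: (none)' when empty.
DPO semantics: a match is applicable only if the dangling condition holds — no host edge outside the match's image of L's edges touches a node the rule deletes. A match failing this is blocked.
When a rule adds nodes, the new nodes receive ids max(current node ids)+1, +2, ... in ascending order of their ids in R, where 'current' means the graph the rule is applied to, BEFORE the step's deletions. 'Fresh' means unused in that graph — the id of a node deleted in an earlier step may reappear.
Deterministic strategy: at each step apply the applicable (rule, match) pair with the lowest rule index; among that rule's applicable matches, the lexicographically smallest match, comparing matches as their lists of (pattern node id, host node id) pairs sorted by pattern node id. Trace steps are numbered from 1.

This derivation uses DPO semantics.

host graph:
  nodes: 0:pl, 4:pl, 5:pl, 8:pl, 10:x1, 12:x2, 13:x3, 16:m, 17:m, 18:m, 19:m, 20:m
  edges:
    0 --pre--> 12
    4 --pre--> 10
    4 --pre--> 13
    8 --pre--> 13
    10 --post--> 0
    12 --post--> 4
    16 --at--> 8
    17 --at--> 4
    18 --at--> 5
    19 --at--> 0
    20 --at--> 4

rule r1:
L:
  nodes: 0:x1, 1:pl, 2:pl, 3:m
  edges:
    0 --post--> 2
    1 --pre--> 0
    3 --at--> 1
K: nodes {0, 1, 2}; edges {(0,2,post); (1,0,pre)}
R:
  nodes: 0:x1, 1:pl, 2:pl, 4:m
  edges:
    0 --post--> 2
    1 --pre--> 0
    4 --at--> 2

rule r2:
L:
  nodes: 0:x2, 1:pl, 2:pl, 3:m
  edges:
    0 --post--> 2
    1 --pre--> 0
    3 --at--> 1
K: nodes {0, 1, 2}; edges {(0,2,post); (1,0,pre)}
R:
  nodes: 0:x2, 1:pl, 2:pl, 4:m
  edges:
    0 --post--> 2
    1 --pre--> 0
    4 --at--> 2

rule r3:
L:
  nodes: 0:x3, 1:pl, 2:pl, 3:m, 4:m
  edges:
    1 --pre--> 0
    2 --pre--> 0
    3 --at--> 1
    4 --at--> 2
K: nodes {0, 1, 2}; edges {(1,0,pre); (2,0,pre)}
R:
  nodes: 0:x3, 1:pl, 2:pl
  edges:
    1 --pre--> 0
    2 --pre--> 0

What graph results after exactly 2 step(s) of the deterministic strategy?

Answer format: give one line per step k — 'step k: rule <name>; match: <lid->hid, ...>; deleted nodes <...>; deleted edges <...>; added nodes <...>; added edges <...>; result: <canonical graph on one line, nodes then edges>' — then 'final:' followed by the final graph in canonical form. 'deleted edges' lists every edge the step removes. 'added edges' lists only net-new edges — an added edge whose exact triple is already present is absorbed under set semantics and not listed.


step 1: rule r1; match: 0->10, 1->4, 2->0, 3->17; deleted nodes 17; deleted edges (17,4,at); added nodes 21; added edges (21,0,at); result: nodes: 0:pl, 4:pl, 5:pl, 8:pl, 10:x1, 12:x2, 13:x3, 16:m, 18:m, 19:m, 20:m, 21:m edges: (0,12,pre); (4,10,pre); (4,13,pre); (8,13,pre); (10,0,post); (12,4,post); (16,8,at); (18,5,at); (19,0,at); (20,4,at); (21,0,at)
step 2: rule r1; match: 0->10, 1->4, 2->0, 3->20; deleted nodes 20; deleted edges (20,4,at); added nodes 22; added edges (22,0,at); result: nodes: 0:pl, 4:pl, 5:pl, 8:pl, 10:x1, 12:x2, 13:x3, 16:m, 18:m, 19:m, 21:m, 22:m edges: (0,12,pre); (4,10,pre); (4,13,pre); (8,13,pre); (10,0,post); (12,4,post); (16,8,at); (18,5,at); (19,0,at); (21,0,at); (22,0,at)
final:
nodes: 0:pl, 4:pl, 5:pl, 8:pl, 10:x1, 12:x2, 13:x3, 16:m, 18:m, 19:m, 21:m, 22:m
edges: (0,12,pre); (4,10,pre); (4,13,pre); (8,13,pre); (10,0,post); (12,4,post); (16,8,at); (18,5,at); (19,0,at); (21,0,at); (22,0,at)


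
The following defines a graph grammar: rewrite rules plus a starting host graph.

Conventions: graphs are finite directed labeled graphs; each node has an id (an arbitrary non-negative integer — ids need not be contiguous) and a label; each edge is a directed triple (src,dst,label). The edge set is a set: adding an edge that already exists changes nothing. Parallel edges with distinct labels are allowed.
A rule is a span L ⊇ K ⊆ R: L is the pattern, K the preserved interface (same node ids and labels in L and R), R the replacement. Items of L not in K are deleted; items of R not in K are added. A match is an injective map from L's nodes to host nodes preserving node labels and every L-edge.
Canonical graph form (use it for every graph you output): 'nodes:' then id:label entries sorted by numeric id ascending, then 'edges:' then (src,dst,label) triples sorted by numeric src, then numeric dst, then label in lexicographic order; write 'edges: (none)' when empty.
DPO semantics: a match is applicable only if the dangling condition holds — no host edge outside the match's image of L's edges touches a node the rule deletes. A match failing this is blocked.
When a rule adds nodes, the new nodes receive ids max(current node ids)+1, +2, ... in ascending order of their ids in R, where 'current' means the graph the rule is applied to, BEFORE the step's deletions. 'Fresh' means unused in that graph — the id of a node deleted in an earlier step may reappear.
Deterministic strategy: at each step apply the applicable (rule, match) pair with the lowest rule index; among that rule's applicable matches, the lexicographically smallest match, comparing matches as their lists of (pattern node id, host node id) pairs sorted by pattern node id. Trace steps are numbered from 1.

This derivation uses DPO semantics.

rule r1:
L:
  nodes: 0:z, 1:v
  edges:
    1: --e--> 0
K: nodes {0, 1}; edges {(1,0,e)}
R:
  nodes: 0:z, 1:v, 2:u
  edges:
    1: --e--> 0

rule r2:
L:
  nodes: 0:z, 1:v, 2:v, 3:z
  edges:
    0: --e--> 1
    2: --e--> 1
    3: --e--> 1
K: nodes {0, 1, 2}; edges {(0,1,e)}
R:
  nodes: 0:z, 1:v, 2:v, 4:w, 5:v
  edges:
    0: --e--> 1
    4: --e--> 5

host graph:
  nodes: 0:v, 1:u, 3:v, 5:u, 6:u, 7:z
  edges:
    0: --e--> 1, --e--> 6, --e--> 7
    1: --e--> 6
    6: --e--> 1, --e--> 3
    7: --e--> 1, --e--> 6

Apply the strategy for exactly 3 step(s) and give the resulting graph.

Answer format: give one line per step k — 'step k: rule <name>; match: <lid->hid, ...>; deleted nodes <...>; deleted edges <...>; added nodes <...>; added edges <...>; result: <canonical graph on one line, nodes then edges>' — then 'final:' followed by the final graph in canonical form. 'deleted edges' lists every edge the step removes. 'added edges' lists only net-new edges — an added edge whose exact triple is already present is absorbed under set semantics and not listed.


step 1: rule r1; match: 0->7, 1->0; deleted nodes (none); deleted edges (none); added nodes 8; added edges (none); result: nodes: 0:v, 1:u, 3:v, 5:u, 6:u, 7:z, 8:u edges: (0,1,e); (0,6,e); (0,7,e); (1,6,e); (6,1,e); (6,3,e); (7,1,e); (7,6,e)
step 2: rule r1; match: 0->7, 1->0; deleted nodes (none); deleted edges (none); added nodes 9; added edges (none); result: nodes: 0:v, 1:u, 3:v, 5:u, 6:u, 7:z, 8:u, 9:u edges: (0,1,e); (0,6,e); (0,7,e); (1,6,e); (6,1,e); (6,3,e); (7,1,e); (7,6,e)
step 3: rule r1; match: 0->7, 1->0; deleted nodes (none); deleted edges (none); added nodes 10; added edges (none); result: nodes: 0:v, 1:u, 3:v, 5:u, 6:u, 7:z, 8:u, 9:u, 10:u edges: (0,1,e); (0,6,e); (0,7,e); (1,6,e); (6,1,e); (6,3,e); (7,1,e); (7,6,e)
final:
nodes: 0:v, 1:u, 3:v, 5:u, 6:u, 7:z, 8:u, 9:u, 10:u
edges: (0,1,e); (0,6,e); (0,7,e); (1,6,e); (6,1,e); (6,3,e); (7,1,e); (7,6,e)


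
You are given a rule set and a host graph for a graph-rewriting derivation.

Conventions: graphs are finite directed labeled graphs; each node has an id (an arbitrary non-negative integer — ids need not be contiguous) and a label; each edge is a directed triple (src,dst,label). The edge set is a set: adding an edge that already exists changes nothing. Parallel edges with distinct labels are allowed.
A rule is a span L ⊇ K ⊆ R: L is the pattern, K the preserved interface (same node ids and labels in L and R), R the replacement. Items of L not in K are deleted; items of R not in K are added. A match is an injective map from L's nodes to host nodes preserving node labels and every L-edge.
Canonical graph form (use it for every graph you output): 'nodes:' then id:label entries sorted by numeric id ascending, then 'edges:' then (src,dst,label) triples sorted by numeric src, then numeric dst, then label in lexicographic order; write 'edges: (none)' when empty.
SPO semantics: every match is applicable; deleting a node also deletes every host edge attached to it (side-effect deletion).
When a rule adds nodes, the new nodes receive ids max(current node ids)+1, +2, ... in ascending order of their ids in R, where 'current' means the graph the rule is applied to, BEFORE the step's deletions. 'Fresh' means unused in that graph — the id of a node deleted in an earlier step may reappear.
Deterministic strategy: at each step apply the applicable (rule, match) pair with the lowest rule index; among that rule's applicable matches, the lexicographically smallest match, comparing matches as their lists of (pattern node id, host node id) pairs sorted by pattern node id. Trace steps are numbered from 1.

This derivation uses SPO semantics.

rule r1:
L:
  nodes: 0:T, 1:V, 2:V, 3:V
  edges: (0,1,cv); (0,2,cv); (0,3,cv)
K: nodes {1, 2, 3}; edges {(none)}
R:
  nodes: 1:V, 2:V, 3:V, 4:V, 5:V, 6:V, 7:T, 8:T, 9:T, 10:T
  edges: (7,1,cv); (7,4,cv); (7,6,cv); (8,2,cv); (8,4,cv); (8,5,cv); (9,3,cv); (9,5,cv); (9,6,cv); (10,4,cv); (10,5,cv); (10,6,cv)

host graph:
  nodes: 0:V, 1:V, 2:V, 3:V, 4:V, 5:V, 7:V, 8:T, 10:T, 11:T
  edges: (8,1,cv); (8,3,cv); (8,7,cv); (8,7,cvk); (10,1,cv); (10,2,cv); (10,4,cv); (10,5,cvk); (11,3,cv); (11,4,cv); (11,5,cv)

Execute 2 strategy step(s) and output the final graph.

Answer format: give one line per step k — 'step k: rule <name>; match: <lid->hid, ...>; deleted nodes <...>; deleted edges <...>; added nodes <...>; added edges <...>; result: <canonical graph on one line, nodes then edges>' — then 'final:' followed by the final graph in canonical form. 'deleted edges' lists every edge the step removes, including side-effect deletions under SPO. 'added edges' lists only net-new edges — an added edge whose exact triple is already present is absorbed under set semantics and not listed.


step 1: rule r1; match: 0->8, 1->1, 2->3, 3->7; deleted nodes 8; deleted edges (8,1,cv); (8,3,cv); (8,7,cv); (8,7,cvk); added nodes 12, 13, 14, 15, 16, 17, 18; added edges (15,1,cv); (15,12,cv); (15,14,cv); (16,3,cv); (16,12,cv); (16,13,cv); (17,7,cv); (17,13,cv); (17,14,cv); (18,12,cv); (18,13,cv); (18,14,cv); result: nodes: 0:V, 1:V, 2:V, 3:V, 4:V, 5:V, 7:V, 10:T, 11:T, 12:V, 13:V, 14:V, 15:T, 16:T, 17:T, 18:T edges: (10,1,cv); (10,2,cv); (10,4,cv); (10,5,cvk); (11,3,cv); (11,4,cv); (11,5,cv); (15,1,cv); (15,12,cv); (15,14,cv); (16,3,cv); (16,12,cv); (16,13,cv); (17,7,cv); (17,13,cv); (17,14,cv); (18,12,cv); (18,13,cv); (18,14,cv)
step 2: rule r1; match: 0->10, 1->1, 2->2, 3->4; deleted nodes 10; deleted edges (10,1,cv); (10,2,cv); (10,4,cv); (10,5,cvk); added nodes 19, 20, 21, 22, 23, 24, 25; added edges (22,1,cv); (22,19,cv); (22,21,cv); (23,2,cv); (23,19,cv); (23,20,cv); (24,4,cv); (24,20,cv); (24,21,cv); (25,19,cv); (25,20,cv); (25,21,cv); result: nodes: 0:V, 1:V, 2:V, 3:V, 4:V, 5:V, 7:V, 11:T, 12:V, 13:V, 14:V, 15:T, 16:T, 17:T, 18:T, 19:V, 20:V, 21:V, 22:T, 23:T, 24:T, 25:T edges: (11,3,cv); (11,4,cv); (11,5,cv); (15,1,cv); (15,12,cv); (15,14,cv); (16,3,cv); (16,12,cv); (16,13,cv); (17,7,cv); (17,13,cv); (17,14,cv); (18,12,cv); (18,13,cv); (18,14,cv); (22,1,cv); (22,19,cv); (22,21,cv); (23,2,cv); (23,19,cv); (23,20,cv); (24,4,cv); (24,20,cv); (24,21,cv); (25,19,cv); (25,20,cv); (25,21,cv)
final:
nodes: 0:V, 1:V, 2:V, 3:V, 4:V, 5:V, 7:V, 11:T, 12:V, 13:V, 14:V, 15:T, 16:T, 17:T, 18:T, 19:V, 20:V, 21:V, 22:T, 23:T, 24:T, 25:T
edges: (11,3,cv); (11,4,cv); (11,5,cv); (15,1,cv); (15,12,cv); (15,14,cv); (16,3,cv); (16,12,cv); (16,13,cv); (17,7,cv); (17,13,cv); (17,14,cv); (18,12,cv); (18,13,cv); (18,14,cv); (22,1,cv); (22,19,cv); (22,21,cv); (23,2,cv); (23,19,cv); (23,20,cv); (24,4,cv); (24,20,cv); (24,21,cv); (25,19,cv); (25,20,cv); (25,21,cv)


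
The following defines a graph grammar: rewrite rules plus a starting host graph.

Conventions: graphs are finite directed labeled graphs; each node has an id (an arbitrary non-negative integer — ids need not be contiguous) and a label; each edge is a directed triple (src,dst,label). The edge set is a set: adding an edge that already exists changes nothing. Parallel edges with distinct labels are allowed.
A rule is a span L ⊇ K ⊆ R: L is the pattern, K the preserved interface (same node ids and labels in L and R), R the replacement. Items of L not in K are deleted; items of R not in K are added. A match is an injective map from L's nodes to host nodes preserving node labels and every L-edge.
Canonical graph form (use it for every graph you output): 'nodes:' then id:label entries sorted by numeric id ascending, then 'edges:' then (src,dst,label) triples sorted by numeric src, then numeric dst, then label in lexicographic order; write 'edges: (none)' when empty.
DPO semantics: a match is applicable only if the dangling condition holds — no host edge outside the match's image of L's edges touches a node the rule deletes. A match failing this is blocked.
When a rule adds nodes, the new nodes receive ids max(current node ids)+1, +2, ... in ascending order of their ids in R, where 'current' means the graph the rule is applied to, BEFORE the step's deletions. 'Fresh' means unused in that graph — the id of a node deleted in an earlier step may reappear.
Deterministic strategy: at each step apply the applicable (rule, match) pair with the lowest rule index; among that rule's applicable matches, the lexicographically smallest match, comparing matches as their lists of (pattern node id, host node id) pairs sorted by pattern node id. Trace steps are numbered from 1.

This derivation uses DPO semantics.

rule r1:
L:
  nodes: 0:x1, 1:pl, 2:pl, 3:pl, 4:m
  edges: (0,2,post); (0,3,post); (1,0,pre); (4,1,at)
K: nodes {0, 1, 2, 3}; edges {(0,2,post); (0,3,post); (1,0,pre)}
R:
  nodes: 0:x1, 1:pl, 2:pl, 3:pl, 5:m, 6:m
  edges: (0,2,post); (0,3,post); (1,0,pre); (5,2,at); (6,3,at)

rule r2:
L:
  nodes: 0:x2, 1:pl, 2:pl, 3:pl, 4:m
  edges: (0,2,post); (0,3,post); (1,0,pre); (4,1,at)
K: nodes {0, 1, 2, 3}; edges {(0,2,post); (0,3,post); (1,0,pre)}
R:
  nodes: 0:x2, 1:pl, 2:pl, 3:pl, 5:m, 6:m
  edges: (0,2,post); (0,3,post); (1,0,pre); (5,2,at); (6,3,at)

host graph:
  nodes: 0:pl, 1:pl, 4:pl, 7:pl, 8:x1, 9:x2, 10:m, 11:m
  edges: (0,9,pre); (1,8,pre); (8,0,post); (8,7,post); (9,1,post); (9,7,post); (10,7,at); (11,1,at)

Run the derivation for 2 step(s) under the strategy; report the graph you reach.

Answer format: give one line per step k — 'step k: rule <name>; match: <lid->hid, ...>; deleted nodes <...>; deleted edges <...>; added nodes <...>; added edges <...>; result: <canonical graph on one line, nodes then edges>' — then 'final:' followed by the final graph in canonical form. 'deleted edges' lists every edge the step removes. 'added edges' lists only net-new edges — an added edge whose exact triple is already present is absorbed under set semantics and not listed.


step 1: rule r1; match: 0->8, 1->1, 2->0, 3->7, 4->11; deleted nodes 11; deleted edges (11,1,at); added nodes 12, 13; added edges (12,0,at); (13,7,at); result: nodes: 0:pl, 1:pl, 4:pl, 7:pl, 8:x1, 9:x2, 10:m, 12:m, 13:m edges: (0,9,pre); (1,8,pre); (8,0,post); (8,7,post); (9,1,post); (9,7,post); (10,7,at); (12,0,at); (13,7,at)
step 2: rule r2; match: 0->9, 1->0, 2->1, 3->7, 4->12; deleted nodes 12; deleted edges (12,0,at); added nodes 14, 15; added edges (14,1,at); (15,7,at); result: nodes: 0:pl, 1:pl, 4:pl, 7:pl, 8:x1, 9:x2, 10:m, 13:m, 14:m, 15:m edges: (0,9,pre); (1,8,pre); (8,0,post); (8,7,post); (9,1,post); (9,7,post); (10,7,at); (13,7,at); (14,1,at); (15,7,at)
final:
nodes: 0:pl, 1:pl, 4:pl, 7:pl, 8:x1, 9:x2, 10:m, 13:m, 14:m, 15:m
edges: (0,9,pre); (1,8,pre); (8,0,post); (8,7,post); (9,1,post); (9,7,post); (10,7,at); (13,7,at); (14,1,at); (15,7,at)


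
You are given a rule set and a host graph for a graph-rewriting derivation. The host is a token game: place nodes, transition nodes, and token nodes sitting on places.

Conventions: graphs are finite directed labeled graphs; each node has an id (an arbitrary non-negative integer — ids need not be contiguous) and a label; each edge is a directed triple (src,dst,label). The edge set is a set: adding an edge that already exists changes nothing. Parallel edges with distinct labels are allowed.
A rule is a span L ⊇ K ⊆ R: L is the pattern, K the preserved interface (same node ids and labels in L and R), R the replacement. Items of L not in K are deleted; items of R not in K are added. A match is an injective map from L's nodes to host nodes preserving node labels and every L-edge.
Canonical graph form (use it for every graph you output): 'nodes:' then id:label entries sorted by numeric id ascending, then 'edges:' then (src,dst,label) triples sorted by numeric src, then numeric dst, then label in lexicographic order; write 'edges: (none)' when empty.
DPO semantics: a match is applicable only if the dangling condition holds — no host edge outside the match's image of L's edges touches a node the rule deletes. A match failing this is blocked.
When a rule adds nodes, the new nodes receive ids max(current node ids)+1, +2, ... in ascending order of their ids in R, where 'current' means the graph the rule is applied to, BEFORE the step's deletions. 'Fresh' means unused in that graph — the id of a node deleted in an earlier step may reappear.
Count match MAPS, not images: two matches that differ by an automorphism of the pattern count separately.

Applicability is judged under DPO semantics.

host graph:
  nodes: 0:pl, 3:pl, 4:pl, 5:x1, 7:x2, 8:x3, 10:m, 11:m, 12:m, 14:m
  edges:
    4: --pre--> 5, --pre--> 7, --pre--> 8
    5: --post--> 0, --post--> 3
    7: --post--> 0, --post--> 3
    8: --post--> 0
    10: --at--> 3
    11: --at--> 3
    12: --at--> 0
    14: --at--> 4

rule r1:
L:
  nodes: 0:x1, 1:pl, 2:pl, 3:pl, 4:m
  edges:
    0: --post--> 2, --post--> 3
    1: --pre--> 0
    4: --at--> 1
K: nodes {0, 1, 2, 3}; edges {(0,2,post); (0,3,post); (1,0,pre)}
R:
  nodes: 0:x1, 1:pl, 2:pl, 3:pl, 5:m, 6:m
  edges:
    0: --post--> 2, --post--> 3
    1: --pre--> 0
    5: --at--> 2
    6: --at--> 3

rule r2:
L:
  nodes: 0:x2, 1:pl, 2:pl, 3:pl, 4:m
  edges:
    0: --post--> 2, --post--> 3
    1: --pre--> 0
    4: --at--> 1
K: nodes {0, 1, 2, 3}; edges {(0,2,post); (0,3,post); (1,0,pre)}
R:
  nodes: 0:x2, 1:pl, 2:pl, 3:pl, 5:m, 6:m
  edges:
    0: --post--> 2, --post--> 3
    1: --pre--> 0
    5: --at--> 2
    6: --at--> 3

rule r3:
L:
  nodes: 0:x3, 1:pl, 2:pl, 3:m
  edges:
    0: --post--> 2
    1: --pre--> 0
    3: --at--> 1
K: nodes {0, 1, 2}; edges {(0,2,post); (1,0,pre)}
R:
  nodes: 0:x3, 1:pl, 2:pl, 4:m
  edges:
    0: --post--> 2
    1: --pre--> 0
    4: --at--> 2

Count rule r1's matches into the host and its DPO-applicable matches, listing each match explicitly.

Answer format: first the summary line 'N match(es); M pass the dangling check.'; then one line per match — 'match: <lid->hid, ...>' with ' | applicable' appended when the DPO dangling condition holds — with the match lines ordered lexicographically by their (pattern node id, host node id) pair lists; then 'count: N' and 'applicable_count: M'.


2 match(es); 2 pass the dangling check.
match: 0->5, 1->4, 2->0, 3->3, 4->14 | applicable
match: 0->5, 1->4, 2->3, 3->0, 4->14 | applicable
count: 2
applicable_count: 2


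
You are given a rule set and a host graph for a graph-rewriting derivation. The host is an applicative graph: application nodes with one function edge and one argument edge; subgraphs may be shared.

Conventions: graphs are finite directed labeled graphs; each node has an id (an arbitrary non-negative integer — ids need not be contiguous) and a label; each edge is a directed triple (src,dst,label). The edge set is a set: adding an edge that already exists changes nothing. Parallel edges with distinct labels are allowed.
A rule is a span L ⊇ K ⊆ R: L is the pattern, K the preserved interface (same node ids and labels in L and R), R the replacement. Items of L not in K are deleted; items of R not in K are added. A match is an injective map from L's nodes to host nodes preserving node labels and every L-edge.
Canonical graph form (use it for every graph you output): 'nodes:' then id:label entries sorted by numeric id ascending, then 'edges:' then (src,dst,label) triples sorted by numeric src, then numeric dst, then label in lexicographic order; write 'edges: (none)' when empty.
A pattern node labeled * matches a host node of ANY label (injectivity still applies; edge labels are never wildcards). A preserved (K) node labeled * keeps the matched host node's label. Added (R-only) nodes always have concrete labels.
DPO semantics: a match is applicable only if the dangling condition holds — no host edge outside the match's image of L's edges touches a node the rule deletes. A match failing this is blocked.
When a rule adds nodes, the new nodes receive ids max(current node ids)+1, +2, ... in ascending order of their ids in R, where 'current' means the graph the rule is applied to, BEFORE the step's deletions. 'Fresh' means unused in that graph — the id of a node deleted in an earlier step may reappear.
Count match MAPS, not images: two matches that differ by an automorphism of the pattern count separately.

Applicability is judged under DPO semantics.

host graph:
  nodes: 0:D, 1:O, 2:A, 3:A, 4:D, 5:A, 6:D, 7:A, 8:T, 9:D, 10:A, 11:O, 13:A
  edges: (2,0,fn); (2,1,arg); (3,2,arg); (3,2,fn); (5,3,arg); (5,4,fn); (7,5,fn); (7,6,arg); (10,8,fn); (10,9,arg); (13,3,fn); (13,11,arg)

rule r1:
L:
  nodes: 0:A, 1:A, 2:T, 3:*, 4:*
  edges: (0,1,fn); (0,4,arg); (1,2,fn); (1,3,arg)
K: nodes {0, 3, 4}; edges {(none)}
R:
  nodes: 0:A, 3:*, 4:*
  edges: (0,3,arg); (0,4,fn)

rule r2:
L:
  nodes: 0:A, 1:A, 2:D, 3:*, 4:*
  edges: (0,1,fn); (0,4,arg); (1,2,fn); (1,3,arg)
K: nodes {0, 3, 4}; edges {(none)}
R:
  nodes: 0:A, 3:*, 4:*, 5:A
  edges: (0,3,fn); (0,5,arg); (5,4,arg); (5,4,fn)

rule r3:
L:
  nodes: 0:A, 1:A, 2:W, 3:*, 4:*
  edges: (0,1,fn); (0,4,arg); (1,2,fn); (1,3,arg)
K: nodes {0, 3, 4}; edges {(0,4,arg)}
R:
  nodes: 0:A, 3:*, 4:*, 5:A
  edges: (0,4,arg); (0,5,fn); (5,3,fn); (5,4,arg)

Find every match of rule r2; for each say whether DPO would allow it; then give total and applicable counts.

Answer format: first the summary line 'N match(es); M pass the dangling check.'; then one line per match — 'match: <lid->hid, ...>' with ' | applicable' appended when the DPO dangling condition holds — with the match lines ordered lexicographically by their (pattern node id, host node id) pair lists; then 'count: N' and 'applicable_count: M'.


1 match(es); 1 pass the dangling check.
match: 0->7, 1->5, 2->4, 3->3, 4->6 | applicable
count: 1
applicable_count: 1


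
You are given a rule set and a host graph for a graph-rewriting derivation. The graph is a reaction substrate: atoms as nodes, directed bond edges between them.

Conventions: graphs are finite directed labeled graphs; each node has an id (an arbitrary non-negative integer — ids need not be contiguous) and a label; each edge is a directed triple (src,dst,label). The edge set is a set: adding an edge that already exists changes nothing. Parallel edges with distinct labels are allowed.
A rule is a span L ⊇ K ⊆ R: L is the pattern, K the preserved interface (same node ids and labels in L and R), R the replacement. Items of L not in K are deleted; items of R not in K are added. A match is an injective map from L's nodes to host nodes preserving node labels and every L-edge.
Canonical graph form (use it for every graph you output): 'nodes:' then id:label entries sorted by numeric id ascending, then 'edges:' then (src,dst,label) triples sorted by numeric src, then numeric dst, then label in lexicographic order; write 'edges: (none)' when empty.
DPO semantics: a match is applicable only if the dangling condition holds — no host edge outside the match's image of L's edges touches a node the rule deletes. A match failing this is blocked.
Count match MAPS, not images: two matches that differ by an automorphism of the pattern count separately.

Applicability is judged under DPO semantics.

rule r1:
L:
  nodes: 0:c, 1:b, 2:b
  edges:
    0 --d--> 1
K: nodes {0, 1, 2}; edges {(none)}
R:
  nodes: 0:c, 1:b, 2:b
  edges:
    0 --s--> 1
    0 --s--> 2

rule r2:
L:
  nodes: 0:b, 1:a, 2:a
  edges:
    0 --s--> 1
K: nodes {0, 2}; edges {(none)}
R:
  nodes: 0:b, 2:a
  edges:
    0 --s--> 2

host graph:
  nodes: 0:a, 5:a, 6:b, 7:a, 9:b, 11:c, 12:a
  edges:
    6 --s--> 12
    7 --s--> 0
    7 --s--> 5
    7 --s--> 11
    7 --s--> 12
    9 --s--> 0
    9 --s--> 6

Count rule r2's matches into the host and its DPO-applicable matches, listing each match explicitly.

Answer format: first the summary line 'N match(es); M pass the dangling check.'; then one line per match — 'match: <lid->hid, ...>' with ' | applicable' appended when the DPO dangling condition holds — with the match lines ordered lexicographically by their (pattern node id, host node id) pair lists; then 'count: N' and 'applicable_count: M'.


6 match(es); 0 pass the dangling check.
match: 0->6, 1->12, 2->0
match: 0->6, 1->12, 2->5
match: 0->6, 1->12, 2->7
match: 0->9, 1->0, 2->5
match: 0->9, 1->0, 2->7
match: 0->9, 1->0, 2->12
count: 6
applicable_count: 0


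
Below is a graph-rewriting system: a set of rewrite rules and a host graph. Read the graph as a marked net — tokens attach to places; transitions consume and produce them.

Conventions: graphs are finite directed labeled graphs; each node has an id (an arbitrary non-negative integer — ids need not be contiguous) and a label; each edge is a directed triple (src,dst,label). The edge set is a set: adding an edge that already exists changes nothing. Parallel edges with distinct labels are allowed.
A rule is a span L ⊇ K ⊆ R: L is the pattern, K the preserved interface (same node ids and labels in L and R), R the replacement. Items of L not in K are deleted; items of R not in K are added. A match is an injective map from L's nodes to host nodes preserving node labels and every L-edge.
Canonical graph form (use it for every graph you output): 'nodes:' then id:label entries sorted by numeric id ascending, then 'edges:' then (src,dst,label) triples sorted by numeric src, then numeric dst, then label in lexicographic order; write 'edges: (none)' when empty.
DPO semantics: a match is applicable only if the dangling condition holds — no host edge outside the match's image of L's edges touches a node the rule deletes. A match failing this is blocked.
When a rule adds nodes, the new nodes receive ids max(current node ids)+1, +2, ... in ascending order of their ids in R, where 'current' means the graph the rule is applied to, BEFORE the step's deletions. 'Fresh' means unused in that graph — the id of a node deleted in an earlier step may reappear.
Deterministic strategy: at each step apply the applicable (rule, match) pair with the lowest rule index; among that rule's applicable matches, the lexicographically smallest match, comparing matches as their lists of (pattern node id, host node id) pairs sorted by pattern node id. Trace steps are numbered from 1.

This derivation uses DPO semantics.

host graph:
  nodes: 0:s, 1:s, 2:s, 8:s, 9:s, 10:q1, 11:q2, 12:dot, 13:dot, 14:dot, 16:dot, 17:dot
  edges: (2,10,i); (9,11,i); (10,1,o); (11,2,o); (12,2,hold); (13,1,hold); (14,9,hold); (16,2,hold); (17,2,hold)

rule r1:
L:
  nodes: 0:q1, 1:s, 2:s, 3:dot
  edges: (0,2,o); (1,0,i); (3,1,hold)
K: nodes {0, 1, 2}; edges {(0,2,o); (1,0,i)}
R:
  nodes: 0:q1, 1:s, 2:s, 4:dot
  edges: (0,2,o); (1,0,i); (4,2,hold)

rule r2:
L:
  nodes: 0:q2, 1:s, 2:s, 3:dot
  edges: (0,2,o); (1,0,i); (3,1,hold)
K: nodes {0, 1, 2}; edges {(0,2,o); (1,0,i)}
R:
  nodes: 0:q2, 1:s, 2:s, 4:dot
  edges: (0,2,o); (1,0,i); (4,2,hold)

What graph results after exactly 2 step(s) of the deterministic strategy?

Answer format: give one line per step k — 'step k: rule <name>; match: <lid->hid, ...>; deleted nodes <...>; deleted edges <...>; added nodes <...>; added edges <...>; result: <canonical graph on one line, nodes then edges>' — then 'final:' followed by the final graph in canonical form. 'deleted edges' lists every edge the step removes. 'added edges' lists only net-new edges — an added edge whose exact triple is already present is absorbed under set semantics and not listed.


step 1: rule r1; match: 0->10, 1->2, 2->1, 3->12; deleted nodes 12; deleted edges (12,2,hold); added nodes 18; added edges (18,1,hold); result: nodes: 0:s, 1:s, 2:s, 8:s, 9:s, 10:q1, 11:q2, 13:dot, 14:dot, 16:dot, 17:dot, 18:dot edges: (2,10,i); (9,11,i); (10,1,o); (11,2,o); (13,1,hold); (14,9,hold); (16,2,hold); (17,2,hold); (18,1,hold)
step 2: rule r1; match: 0->10, 1->2, 2->1, 3->16; deleted nodes 16; deleted edges (16,2,hold); added nodes 19; added edges (19,1,hold); result: nodes: 0:s, 1:s, 2:s, 8:s, 9:s, 10:q1, 11:q2, 13:dot, 14:dot, 17:dot, 18:dot, 19:dot edges: (2,10,i); (9,11,i); (10,1,o); (11,2,o); (13,1,hold); (14,9,hold); (17,2,hold); (18,1,hold); (19,1,hold)
final:
nodes: 0:s, 1:s, 2:s, 8:s, 9:s, 10:q1, 11:q2, 13:dot, 14:dot, 17:dot, 18:dot, 19:dot
edges: (2,10,i); (9,11,i); (10,1,o); (11,2,o); (13,1,hold); (14,9,hold); (17,2,hold); (18,1,hold); (19,1,hold)


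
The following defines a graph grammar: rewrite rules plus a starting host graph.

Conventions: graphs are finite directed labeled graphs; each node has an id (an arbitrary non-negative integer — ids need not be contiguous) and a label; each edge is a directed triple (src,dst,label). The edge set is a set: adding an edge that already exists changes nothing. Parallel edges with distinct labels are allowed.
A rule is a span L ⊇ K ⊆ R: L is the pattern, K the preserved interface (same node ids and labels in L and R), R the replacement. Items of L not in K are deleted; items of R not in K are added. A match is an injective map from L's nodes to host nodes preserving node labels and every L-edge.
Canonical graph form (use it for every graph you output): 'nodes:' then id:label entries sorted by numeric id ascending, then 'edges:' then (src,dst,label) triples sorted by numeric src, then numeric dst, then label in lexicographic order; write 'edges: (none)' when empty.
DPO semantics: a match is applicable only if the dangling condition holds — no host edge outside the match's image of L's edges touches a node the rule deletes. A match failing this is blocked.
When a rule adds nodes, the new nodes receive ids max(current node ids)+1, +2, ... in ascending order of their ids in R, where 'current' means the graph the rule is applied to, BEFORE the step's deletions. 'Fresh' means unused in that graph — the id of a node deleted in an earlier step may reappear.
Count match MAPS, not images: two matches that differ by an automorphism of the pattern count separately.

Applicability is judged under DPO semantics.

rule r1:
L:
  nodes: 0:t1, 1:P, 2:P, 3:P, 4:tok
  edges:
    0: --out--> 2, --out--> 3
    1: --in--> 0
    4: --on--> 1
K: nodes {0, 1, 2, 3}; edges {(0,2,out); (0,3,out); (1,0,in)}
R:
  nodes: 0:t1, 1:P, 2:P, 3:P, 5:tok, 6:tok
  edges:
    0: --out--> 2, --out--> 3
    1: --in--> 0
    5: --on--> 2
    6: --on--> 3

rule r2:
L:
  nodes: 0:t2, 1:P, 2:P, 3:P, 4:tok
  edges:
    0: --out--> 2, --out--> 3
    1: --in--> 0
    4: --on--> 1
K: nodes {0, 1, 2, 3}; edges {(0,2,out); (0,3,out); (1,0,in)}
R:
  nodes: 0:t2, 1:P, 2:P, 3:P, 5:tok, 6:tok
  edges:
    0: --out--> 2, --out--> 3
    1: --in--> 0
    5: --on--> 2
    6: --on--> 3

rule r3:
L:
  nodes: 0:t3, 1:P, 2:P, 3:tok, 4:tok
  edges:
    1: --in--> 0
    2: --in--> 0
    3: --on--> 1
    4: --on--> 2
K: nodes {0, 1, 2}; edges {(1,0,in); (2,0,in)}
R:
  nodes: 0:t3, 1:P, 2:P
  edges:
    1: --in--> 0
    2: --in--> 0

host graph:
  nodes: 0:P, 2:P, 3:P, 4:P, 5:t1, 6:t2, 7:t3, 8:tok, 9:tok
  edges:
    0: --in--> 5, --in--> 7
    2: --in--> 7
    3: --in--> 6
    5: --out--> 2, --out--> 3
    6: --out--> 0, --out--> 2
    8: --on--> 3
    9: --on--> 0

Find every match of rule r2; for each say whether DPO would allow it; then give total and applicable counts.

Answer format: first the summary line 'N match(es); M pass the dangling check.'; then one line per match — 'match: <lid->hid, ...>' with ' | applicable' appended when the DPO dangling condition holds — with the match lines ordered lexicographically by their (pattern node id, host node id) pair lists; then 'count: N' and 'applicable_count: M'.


2 match(es); 2 pass the dangling check.
match: 0->6, 1->3, 2->0, 3->2, 4->8 | applicable
match: 0->6, 1->3, 2->2, 3->0, 4->8 | applicable
count: 2
applicable_count: 2


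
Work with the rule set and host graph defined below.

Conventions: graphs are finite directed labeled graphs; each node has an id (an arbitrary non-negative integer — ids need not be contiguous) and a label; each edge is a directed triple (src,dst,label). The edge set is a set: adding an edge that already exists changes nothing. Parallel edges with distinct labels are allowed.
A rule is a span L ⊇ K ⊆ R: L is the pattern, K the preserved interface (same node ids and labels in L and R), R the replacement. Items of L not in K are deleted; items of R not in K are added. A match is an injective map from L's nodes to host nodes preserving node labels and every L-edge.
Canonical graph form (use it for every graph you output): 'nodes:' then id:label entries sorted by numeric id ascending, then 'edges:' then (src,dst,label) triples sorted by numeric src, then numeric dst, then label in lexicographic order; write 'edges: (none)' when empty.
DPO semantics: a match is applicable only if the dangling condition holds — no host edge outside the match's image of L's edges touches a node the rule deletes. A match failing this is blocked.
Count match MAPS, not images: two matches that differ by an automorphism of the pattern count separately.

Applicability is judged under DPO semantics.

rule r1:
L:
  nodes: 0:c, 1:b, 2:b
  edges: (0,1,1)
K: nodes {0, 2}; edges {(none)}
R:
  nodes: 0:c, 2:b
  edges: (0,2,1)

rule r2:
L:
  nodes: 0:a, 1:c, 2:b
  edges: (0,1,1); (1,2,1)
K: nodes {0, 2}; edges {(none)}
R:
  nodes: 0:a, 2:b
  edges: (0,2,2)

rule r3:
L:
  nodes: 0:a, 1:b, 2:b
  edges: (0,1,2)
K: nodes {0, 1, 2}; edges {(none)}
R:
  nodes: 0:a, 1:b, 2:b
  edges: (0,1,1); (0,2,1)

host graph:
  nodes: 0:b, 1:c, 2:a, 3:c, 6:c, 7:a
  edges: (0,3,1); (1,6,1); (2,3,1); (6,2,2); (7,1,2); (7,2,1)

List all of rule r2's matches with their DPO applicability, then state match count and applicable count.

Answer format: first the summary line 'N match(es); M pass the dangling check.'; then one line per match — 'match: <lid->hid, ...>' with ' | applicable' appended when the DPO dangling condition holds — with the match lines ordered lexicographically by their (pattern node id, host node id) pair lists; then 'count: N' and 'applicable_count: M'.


0 match(es); 0 pass the dangling check.
count: 0
applicable_count: 0


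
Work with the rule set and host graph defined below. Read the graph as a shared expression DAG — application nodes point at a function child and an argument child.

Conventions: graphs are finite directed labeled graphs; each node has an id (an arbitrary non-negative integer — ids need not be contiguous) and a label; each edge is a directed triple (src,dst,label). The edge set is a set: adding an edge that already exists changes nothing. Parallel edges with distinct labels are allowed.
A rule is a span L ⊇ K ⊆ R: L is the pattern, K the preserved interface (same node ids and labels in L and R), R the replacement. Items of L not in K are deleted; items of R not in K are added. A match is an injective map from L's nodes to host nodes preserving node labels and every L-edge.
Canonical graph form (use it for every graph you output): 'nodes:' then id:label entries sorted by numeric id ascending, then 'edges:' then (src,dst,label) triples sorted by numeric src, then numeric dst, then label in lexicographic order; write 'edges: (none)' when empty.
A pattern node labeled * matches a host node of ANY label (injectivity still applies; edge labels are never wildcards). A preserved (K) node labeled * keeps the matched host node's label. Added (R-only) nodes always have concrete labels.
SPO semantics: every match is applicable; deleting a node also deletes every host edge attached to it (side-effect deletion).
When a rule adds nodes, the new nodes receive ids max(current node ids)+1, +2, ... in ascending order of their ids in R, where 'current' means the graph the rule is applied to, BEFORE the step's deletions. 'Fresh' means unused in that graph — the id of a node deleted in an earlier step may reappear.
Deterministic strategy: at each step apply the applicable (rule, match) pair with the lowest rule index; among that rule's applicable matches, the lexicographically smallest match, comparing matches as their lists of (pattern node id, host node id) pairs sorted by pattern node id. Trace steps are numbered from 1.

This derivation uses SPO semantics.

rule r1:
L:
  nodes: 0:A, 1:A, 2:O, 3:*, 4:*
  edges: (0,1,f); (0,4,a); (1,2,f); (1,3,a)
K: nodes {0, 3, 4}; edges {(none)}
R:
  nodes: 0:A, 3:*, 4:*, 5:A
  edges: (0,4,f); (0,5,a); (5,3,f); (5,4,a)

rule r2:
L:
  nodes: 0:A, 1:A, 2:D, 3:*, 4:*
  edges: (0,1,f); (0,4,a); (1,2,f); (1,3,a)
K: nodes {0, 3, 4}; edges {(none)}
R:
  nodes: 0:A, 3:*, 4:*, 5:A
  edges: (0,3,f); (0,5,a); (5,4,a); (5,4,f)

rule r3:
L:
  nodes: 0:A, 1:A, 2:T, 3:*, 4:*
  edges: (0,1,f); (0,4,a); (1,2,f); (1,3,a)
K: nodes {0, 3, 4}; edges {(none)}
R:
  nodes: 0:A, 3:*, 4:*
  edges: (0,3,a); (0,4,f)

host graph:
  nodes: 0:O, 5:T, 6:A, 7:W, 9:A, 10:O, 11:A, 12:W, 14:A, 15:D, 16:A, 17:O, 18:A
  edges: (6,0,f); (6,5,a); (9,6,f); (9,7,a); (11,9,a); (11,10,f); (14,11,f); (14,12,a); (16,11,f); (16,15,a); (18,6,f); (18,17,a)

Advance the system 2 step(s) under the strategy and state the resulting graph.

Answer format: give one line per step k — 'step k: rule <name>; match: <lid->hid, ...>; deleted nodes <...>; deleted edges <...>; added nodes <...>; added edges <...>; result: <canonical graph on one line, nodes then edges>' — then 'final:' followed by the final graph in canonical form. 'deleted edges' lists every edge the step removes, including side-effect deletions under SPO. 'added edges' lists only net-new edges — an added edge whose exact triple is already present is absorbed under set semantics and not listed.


step 1: rule r1; match: 0->9, 1->6, 2->0, 3->5, 4->7; deleted nodes 0, 6; deleted edges (6,0,f); (6,5,a); (9,6,f); (9,7,a); (18,6,f); added nodes 19; added edges (9,7,f); (9,19,a); (19,5,f); (19,7,a); result: nodes: 5:T, 7:W, 9:A, 10:O, 11:A, 12:W, 14:A, 15:D, 16:A, 17:O, 18:A, 19:A edges: (9,7,f); (9,19,a); (11,9,a); (11,10,f); (14,11,f); (14,12,a); (16,11,f); (16,15,a); (18,17,a); (19,5,f); (19,7,a)
step 2: rule r1; match: 0->14, 1->11, 2->10, 3->9, 4->12; deleted nodes 10, 11; deleted edges (11,9,a); (11,10,f); (14,11,f); (14,12,a); (16,11,f); added nodes 20; added edges (14,12,f); (14,20,a); (20,9,f); (20,12,a); result: nodes: 5:T, 7:W, 9:A, 12:W, 14:A, 15:D, 16:A, 17:O, 18:A, 19:A, 20:A edges: (9,7,f); (9,19,a); (14,12,f); (14,20,a); (16,15,a); (18,17,a); (19,5,f); (19,7,a); (20,9,f); (20,12,a)
final:
nodes: 5:T, 7:W, 9:A, 12:W, 14:A, 15:D, 16:A, 17:O, 18:A, 19:A, 20:A
edges: (9,7,f); (9,19,a); (14,12,f); (14,20,a); (16,15,a); (18,17,a); (19,5,f); (19,7,a); (20,9,f); (20,12,a)
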